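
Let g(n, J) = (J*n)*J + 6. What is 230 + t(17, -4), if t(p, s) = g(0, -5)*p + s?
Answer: 328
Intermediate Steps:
g(n, J) = 6 + n*J² (g(n, J) = n*J² + 6 = 6 + n*J²)
t(p, s) = s + 6*p (t(p, s) = (6 + 0*(-5)²)*p + s = (6 + 0*25)*p + s = (6 + 0)*p + s = 6*p + s = s + 6*p)
230 + t(17, -4) = 230 + (-4 + 6*17) = 230 + (-4 + 102) = 230 + 98 = 328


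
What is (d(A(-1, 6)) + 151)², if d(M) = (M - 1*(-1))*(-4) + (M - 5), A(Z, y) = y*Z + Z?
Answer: 26569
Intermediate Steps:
A(Z, y) = Z + Z*y (A(Z, y) = Z*y + Z = Z + Z*y)
d(M) = -9 - 3*M (d(M) = (M + 1)*(-4) + (-5 + M) = (1 + M)*(-4) + (-5 + M) = (-4 - 4*M) + (-5 + M) = -9 - 3*M)
(d(A(-1, 6)) + 151)² = ((-9 - (-3)*(1 + 6)) + 151)² = ((-9 - (-3)*7) + 151)² = ((-9 - 3*(-7)) + 151)² = ((-9 + 21) + 151)² = (12 + 151)² = 163² = 26569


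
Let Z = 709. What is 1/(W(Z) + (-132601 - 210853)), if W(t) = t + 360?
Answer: -1/342385 ≈ -2.9207e-6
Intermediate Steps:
W(t) = 360 + t
1/(W(Z) + (-132601 - 210853)) = 1/((360 + 709) + (-132601 - 210853)) = 1/(1069 - 343454) = 1/(-342385) = -1/342385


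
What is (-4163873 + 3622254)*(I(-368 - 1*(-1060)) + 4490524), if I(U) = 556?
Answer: -2432454258520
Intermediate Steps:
(-4163873 + 3622254)*(I(-368 - 1*(-1060)) + 4490524) = (-4163873 + 3622254)*(556 + 4490524) = -541619*4491080 = -2432454258520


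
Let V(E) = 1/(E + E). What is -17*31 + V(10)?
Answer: -10539/20 ≈ -526.95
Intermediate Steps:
V(E) = 1/(2*E)
-17*31 + V(10) = -17*31 + (½)/10 = -527 + (½)*(⅒) = -527 + 1/20 = -10539/20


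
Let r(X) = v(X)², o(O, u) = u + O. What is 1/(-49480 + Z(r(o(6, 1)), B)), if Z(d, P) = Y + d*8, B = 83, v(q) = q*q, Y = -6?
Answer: -1/30278 ≈ -3.3027e-5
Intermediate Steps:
v(q) = q²
o(O, u) = O + u
r(X) = X⁴ (r(X) = (X²)² = X⁴)
Z(d, P) = -6 + 8*d (Z(d, P) = -6 + d*8 = -6 + 8*d)
1/(-49480 + Z(r(o(6, 1)), B)) = 1/(-49480 + (-6 + 8*(6 + 1)⁴)) = 1/(-49480 + (-6 + 8*7⁴)) = 1/(-49480 + (-6 + 8*2401)) = 1/(-49480 + (-6 + 19208)) = 1/(-49480 + 19202) = 1/(-30278) = -1/30278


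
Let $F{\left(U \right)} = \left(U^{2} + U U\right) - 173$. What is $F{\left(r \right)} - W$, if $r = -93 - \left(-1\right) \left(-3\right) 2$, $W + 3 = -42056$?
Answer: $61488$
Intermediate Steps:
$W = -42059$ ($W = -3 - 42056 = -42059$)
$r = -99$ ($r = -93 - 3 \cdot 2 = -93 - 6 = -99$)
$F{\left(U \right)} = -173 + 2 U^{2}$ ($F{\left(U \right)} = \left(U^{2} + U^{2}\right) - 173 = 2 U^{2} - 173 = -173 + 2 U^{2}$)
$F{\left(r \right)} - W = \left(-173 + 2 \left(-99\right)^{2}\right) - -42059 = \left(-173 + 2 \cdot 9801\right) + 42059 = \left(-173 + 19602\right) + 42059 = 19429 + 42059 = 61488$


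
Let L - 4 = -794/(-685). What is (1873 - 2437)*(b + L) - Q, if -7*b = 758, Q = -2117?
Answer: 289044503/4795 ≈ 60280.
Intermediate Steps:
b = -758/7 (b = -1/7*758 = -758/7 ≈ -108.29)
L = 3534/685 (L = 4 - 794/(-685) = 4 - 794*(-1/685) = 4 + 794/685 = 3534/685 ≈ 5.1591)
(1873 - 2437)*(b + L) - Q = (1873 - 2437)*(-758/7 + 3534/685) - 1*(-2117) = -564*(-494492/4795) + 2117 = 278893488/4795 + 2117 = 289044503/4795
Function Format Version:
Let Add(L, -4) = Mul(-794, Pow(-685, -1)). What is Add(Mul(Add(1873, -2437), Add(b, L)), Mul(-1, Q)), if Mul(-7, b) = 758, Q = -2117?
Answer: Rational(289044503, 4795) ≈ 60280.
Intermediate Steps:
b = Rational(-758, 7) (b = Mul(Rational(-1, 7), 758) = Rational(-758, 7) ≈ -108.29)
L = Rational(3534, 685) (L = Add(4, Mul(-794, Pow(-685, -1))) = Add(4, Mul(-794, Rational(-1, 685))) = Add(4, Rational(794, 685)) = Rational(3534, 685) ≈ 5.1591)
Add(Mul(Add(1873, -2437), Add(b, L)), Mul(-1, Q)) = Add(Mul(Add(1873, -2437), Add(Rational(-758, 7), Rational(3534, 685))), Mul(-1, -2117)) = Add(Mul(-564, Rational(-494492, 4795)), 2117) = Add(Rational(278893488, 4795), 2117) = Rational(289044503, 4795)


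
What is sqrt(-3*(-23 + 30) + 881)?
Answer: 2*sqrt(215) ≈ 29.326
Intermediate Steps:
sqrt(-3*(-23 + 30) + 881) = sqrt(-3*7 + 881) = sqrt(-21 + 881) = sqrt(860) = 2*sqrt(215)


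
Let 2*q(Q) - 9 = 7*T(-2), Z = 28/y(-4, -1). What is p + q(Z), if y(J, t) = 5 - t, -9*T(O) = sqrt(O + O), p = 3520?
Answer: 7049/2 - 7*I/9 ≈ 3524.5 - 0.77778*I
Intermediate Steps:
T(O) = -sqrt(2)*sqrt(O)/9 (T(O) = -sqrt(O + O)/9 = -sqrt(2)*sqrt(O)/9)
Z = 14/3 (Z = 28/(5 - 1*(-1)) = 28/(5 + 1) = 28/6 = 28*(1/6) = 14/3 ≈ 4.6667)
q(Q) = 9/2 - 7*I/9 (q(Q) = 9/2 + (7*(-sqrt(2)*sqrt(-2)/9))/2 = 9/2 + (7*(-sqrt(2)*I*sqrt(2)/9))/2 = 9/2 + (7*(-2*I/9))/2 = 9/2 + (-14*I/9)/2 = 9/2 - 7*I/9)
p + q(Z) = 3520 + (9/2 - 7*I/9) = 7049/2 - 7*I/9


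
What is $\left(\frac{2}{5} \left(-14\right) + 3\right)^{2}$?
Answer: $\frac{169}{25} \approx 6.76$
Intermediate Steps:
$\left(\frac{2}{5} \left(-14\right) + 3\right)^{2} = \left(- \frac{28}{5} + 3\right)^{2} = \left(- \frac{13}{5}\right)^{2} = \frac{169}{25}$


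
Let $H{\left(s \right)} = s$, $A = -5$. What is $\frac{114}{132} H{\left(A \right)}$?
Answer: $- \frac{95}{22} \approx -4.3182$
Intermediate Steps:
$\frac{114}{132} H{\left(A \right)} = \frac{114}{132} \left(-5\right) = 114 \cdot \frac{1}{132} \left(-5\right) = \frac{19}{22} \left(-5\right) = - \frac{95}{22}$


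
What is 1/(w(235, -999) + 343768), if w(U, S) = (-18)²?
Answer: 1/344092 ≈ 2.9062e-6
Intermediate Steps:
w(U, S) = 324
1/(w(235, -999) + 343768) = 1/(324 + 343768) = 1/344092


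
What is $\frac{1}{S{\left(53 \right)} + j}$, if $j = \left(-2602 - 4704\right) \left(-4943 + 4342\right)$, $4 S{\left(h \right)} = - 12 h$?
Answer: $\frac{1}{4390747} \approx 2.2775 \cdot 10^{-7}$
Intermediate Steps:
$S{\left(h \right)} = - 3 h$ ($S{\left(h \right)} = \frac{\left(-12\right) h}{4} = - 3 h$)
$j = 4390906$ ($j = \left(-7306\right) \left(-601\right) = 4390906$)
$\frac{1}{S{\left(53 \right)} + j} = \frac{1}{\left(-3\right) 53 + 4390906} = \frac{1}{-159 + 4390906} = \frac{1}{4390747}$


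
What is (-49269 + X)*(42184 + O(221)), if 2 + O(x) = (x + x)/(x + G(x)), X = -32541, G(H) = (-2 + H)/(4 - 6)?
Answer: -769625120700/223 ≈ -3.4512e+9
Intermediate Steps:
G(H) = 1 - H/2 (G(H) = (-2 + H)/(-2) = (-2 + H)*(-1/2) = 1 - H/2)
O(x) = -2 + 2*x/(1 + x/2) (O(x) = -2 + (x + x)/(x + (1 - x/2)) = -2 + (2*x)/(1 + x/2) = -2 + 2*x/(1 + x/2))
(-49269 + X)*(42184 + O(221)) = (-49269 - 32541)*(42184 + 2*(-2 + 221)/(2 + 221)) = -81810*(42184 + 2*219/223) = -81810*(42184 + 2*(1/223)*219) = -81810*(42184 + 438/223) = -81810*9407470/223 = -769625120700/223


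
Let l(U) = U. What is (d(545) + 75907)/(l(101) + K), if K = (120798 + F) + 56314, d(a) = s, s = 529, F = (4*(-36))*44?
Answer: 76436/170877 ≈ 0.44732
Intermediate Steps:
F = -6336 (F = -144*44 = -6336)
d(a) = 529
K = 170776 (K = (120798 - 6336) + 56314 = 114462 + 56314 = 170776)
(d(545) + 75907)/(l(101) + K) = (529 + 75907)/(101 + 170776) = 76436/170877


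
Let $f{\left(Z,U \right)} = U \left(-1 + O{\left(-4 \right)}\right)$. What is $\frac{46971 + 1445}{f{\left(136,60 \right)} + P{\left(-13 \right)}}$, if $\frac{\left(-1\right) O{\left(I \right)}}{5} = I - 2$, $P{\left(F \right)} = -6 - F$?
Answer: $\frac{48416}{1747} \approx 27.714$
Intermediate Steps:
$O{\left(I \right)} = 10 - 5 I$ ($O{\left(I \right)} = - 5 \left(I - 2\right) = - 5 \left(-2 + I\right) = 10 - 5 I$)
$f{\left(Z,U \right)} = 29 U$ ($f{\left(Z,U \right)} = U \left(-1 + \left(10 - -20\right)\right) = U \left(-1 + \left(10 + 20\right)\right) = U \left(-1 + 30\right) = U 29 = 29 U$)
$\frac{46971 + 1445}{f{\left(136,60 \right)} + P{\left(-13 \right)}} = \frac{46971 + 1445}{29 \cdot 60 - -7} = \frac{48416}{1740 + \left(-6 + 13\right)} = \frac{48416}{1740 + 7} = \frac{48416}{1747}$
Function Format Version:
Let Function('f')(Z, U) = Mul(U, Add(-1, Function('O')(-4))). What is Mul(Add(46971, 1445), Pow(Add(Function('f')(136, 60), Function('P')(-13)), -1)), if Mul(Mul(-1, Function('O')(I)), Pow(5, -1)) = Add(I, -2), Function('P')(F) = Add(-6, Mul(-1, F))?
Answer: Rational(48416, 1747) ≈ 27.714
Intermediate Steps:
Function('O')(I) = Add(10, Mul(-5, I)) (Function('O')(I) = Mul(-5, Add(I, -2)) = Mul(-5, Add(-2, I)) = Add(10, Mul(-5, I)))
Function('f')(Z, U) = Mul(29, U) (Function('f')(Z, U) = Mul(U, Add(-1, Add(10, Mul(-5, -4)))) = Mul(U, Add(-1, Add(10, 20))) = Mul(U, Add(-1, 30)) = Mul(U, 29) = Mul(29, U))
Mul(Add(46971, 1445), Pow(Add(Function('f')(136, 60), Function('P')(-13)), -1)) = Mul(Add(46971, 1445), Pow(Add(Mul(29, 60), Add(-6, Mul(-1, -13))), -1)) = Mul(48416, Pow(Add(1740, Add(-6, 13)), -1)) = Mul(48416, Pow(Add(1740, 7), -1)) = Mul(48416, Pow(1747, -1)) = Mul(48416, Rational(1, 1747)) = Rational(48416, 1747)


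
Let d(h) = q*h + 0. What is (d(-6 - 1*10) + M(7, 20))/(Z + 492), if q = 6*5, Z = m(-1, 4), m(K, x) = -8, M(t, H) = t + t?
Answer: -233/242 ≈ -0.96281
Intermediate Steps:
M(t, H) = 2*t
Z = -8
q = 30
d(h) = 30*h (d(h) = 30*h + 0 = 30*h)
(d(-6 - 1*10) + M(7, 20))/(Z + 492) = (30*(-6 - 1*10) + 2*7)/(-8 + 492) = (30*(-6 - 10) + 14)/484 = (30*(-16) + 14)*(1/484) = (-480 + 14)*(1/484) = -466*1/484 = -233/242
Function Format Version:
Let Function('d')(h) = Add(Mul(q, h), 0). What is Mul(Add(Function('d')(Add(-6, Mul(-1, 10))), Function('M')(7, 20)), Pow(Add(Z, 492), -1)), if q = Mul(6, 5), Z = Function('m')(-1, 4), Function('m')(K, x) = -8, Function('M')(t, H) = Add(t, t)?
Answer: Rational(-233, 242) ≈ -0.96281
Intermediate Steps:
Function('M')(t, H) = Mul(2, t)
Z = -8
q = 30
Function('d')(h) = Mul(30, h) (Function('d')(h) = Add(Mul(30, h), 0) = Mul(30, h))
Mul(Add(Function('d')(Add(-6, Mul(-1, 10))), Function('M')(7, 20)), Pow(Add(Z, 492), -1)) = Mul(Add(Mul(30, Add(-6, Mul(-1, 10))), Mul(2, 7)), Pow(Add(-8, 492), -1)) = Mul(Add(Mul(30, Add(-6, -10)), 14), Pow(484, -1)) = Mul(Add(Mul(30, -16), 14), Rational(1, 484)) = Mul(Add(-480, 14), Rational(1, 484)) = Mul(-466, Rational(1, 484)) = Rational(-233, 242)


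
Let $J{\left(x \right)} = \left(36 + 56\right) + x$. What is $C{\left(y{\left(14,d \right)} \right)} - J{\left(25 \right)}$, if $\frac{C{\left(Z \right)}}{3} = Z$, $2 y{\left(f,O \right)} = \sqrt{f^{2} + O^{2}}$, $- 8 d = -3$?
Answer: $-117 + \frac{3 \sqrt{12553}}{16} \approx -95.992$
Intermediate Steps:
$d = \frac{3}{8}$ ($d = \left(- \frac{1}{8}\right) \left(-3\right) = \frac{3}{8} \approx 0.375$)
$J{\left(x \right)} = 92 + x$
$y{\left(f,O \right)} = \frac{\sqrt{O^{2} + f^{2}}}{2}$ ($y{\left(f,O \right)} = \frac{\sqrt{f^{2} + O^{2}}}{2} = \frac{\sqrt{O^{2} + f^{2}}}{2}$)
$C{\left(Z \right)} = 3 Z$
$C{\left(y{\left(14,d \right)} \right)} - J{\left(25 \right)} = 3 \frac{\sqrt{\left(\frac{3}{8}\right)^{2} + 14^{2}}}{2} - \left(92 + 25\right) = 3 \frac{\sqrt{\frac{9}{64} + 196}}{2} - 117 = 3 \frac{\sqrt{\frac{12553}{64}}}{2} - 117 = 3 \frac{\frac{1}{8} \sqrt{12553}}{2} - 117 = 3 \frac{\sqrt{12553}}{16} - 117 = \frac{3 \sqrt{12553}}{16} - 117 = -117 + \frac{3 \sqrt{12553}}{16}$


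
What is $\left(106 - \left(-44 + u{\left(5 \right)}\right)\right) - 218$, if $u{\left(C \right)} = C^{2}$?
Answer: $-93$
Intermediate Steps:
$\left(106 - \left(-44 + u{\left(5 \right)}\right)\right) - 218 = \left(106 + \left(44 - 5^{2}\right)\right) - 218 = \left(106 + \left(44 - 25\right)\right) - 218 = \left(106 + 19\right) - 218 = 125 - 218 = -93$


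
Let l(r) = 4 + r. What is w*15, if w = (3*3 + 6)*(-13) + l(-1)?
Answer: -2880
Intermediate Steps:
w = -192 (w = (3*3 + 6)*(-13) + (4 - 1) = (9 + 6)*(-13) + 3 = 15*(-13) + 3 = -195 + 3 = -192)
w*15 = -192*15 = -2880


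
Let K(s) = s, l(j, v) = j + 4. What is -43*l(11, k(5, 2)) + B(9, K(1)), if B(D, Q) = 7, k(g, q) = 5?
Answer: -638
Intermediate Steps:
l(j, v) = 4 + j
-43*l(11, k(5, 2)) + B(9, K(1)) = -43*(4 + 11) + 7 = -43*15 + 7 = -645 + 7 = -638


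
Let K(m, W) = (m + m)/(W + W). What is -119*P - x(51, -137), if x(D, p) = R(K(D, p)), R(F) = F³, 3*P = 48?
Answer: -4895723461/2571353 ≈ -1903.9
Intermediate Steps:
P = 16 (P = (⅓)*48 = 16)
K(m, W) = m/W (K(m, W) = (2*m)/((2*W)) = (2*m)*(1/(2*W)) = m/W)
x(D, p) = D³/p³ (x(D, p) = (D/p)³ = D³/p³)
-119*P - x(51, -137) = -119*16 - 51³/(-137)³ = -1904 - 132651*(-1)/2571353 = -1904 - 1*(-132651/2571353) = -1904 + 132651/2571353 = -4895723461/2571353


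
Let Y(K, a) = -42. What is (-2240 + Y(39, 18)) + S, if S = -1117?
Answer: -3399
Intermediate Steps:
(-2240 + Y(39, 18)) + S = (-2240 - 42) - 1117 = -2282 - 1117 = -3399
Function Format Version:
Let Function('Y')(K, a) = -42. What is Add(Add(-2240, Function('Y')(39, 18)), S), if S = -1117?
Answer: -3399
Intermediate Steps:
Add(Add(-2240, Function('Y')(39, 18)), S) = Add(Add(-2240, -42), -1117) = Add(-2282, -1117) = -3399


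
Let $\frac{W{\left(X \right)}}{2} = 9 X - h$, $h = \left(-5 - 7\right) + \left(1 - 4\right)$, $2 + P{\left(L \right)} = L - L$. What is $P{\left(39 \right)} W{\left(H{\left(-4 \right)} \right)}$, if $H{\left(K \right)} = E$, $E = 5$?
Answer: $-240$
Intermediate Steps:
$P{\left(L \right)} = -2$ ($P{\left(L \right)} = -2 + \left(L - L\right) = -2 + 0 = -2$)
$H{\left(K \right)} = 5$
$h = -15$ ($h = \left(-5 - 7\right) + \left(1 - 4\right) = -12 - 3 = -15$)
$W{\left(X \right)} = 30 + 18 X$ ($W{\left(X \right)} = 2 \left(9 X - -15\right) = 2 \left(9 X + 15\right) = 2 \left(15 + 9 X\right) = 30 + 18 X$)
$P{\left(39 \right)} W{\left(H{\left(-4 \right)} \right)} = - 2 \left(30 + 18 \cdot 5\right) = - 2 \left(30 + 90\right) = \left(-2\right) 120 = -240$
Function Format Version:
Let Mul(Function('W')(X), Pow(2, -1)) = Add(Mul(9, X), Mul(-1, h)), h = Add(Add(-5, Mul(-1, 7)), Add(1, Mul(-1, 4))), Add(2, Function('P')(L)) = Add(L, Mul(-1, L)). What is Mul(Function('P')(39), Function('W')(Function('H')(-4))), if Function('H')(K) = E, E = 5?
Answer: -240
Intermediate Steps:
Function('P')(L) = -2 (Function('P')(L) = Add(-2, Add(L, Mul(-1, L))) = Add(-2, 0) = -2)
Function('H')(K) = 5
h = -15 (h = Add(Add(-5, -7), Add(1, -4)) = Add(-12, -3) = -15)
Function('W')(X) = Add(30, Mul(18, X)) (Function('W')(X) = Mul(2, Add(Mul(9, X), Mul(-1, -15))) = Mul(2, Add(Mul(9, X), 15)) = Mul(2, Add(15, Mul(9, X))) = Add(30, Mul(18, X)))
Mul(Function('P')(39), Function('W')(Function('H')(-4))) = Mul(-2, Add(30, Mul(18, 5))) = Mul(-2, Add(30, 90)) = Mul(-2, 120) = -240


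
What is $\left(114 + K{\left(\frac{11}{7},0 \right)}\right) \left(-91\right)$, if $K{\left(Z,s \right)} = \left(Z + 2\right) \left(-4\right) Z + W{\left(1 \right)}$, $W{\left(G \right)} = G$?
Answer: $- \frac{58955}{7} \approx -8422.1$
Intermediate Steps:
$K{\left(Z,s \right)} = 1 + Z \left(-8 - 4 Z\right)$ ($K{\left(Z,s \right)} = \left(Z + 2\right) \left(-4\right) Z + 1 = \left(2 + Z\right) \left(-4\right) Z + 1 = \left(-8 - 4 Z\right) Z + 1 = Z \left(-8 - 4 Z\right) + 1 = 1 + Z \left(-8 - 4 Z\right)$)
$\left(114 + K{\left(\frac{11}{7},0 \right)}\right) \left(-91\right) = \left(114 - \left(-1 + \frac{484}{49} + 8 \cdot 11 \cdot \frac{1}{7}\right)\right) \left(-91\right) = \left(114 - \left(\frac{81}{7} + \frac{484}{49}\right)\right) \left(-91\right) = \left(114 - \frac{1051}{49}\right) \left(-91\right) = \frac{4535}{49} \left(-91\right) = - \frac{58955}{7}$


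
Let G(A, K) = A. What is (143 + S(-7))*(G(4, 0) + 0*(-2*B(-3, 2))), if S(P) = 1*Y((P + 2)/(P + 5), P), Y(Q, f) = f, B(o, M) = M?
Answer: 544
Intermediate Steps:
S(P) = P (S(P) = 1*P = P)
(143 + S(-7))*(G(4, 0) + 0*(-2*B(-3, 2))) = (143 - 7)*(4 + 0*(-2*2)) = 136*(4 + 0*(-4)) = 136*(4 + 0) = 136*4 = 544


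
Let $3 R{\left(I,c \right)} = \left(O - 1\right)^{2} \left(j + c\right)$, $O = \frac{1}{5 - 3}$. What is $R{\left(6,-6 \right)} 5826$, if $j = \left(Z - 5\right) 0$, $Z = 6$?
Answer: $-2913$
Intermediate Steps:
$O = \frac{1}{2} \approx 0.5$
$j = 0$ ($j = \left(6 - 5\right) 0 = 1 \cdot 0 = 0$)
$R{\left(I,c \right)} = \frac{c}{12}$ ($R{\left(I,c \right)} = \frac{\left(\frac{1}{2} - 1\right)^{2} \left(0 + c\right)}{3} = \frac{\left(- \frac{1}{2}\right)^{2} c}{3} = \frac{\frac{1}{4} c}{3} = \frac{c}{12}$)
$R{\left(6,-6 \right)} 5826 = \frac{1}{12} \left(-6\right) 5826 = \left(- \frac{1}{2}\right) 5826 = -2913$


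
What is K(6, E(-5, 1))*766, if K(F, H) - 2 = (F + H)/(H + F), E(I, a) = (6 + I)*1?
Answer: 2298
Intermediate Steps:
E(I, a) = 6 + I
K(F, H) = 3 (K(F, H) = 2 + (F + H)/(H + F) = 2 + (F + H)/(F + H) = 2 + 1 = 3)
K(6, E(-5, 1))*766 = 3*766 = 2298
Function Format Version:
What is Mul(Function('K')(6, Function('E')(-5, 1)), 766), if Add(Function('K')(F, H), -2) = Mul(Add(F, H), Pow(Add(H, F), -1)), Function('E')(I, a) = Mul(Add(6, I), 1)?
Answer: 2298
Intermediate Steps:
Function('E')(I, a) = Add(6, I)
Function('K')(F, H) = 3 (Function('K')(F, H) = Add(2, Mul(Add(F, H), Pow(Add(H, F), -1))) = Add(2, Mul(Add(F, H), Pow(Add(F, H), -1))) = Add(2, 1) = 3)
Mul(Function('K')(6, Function('E')(-5, 1)), 766) = Mul(3, 766) = 2298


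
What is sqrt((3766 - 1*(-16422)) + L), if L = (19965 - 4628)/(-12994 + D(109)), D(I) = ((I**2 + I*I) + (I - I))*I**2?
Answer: 77*sqrt(16959922374126902)/70575832 ≈ 142.08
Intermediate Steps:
D(I) = 2*I**4 (D(I) = ((I**2 + I**2) + 0)*I**2 = (2*I**2 + 0)*I**2 = (2*I**2)*I**2 = 2*I**4)
L = 15337/282303328 (L = (19965 - 4628)/(-12994 + 2*109**4) = 15337/(-12994 + 2*141158161) = 15337/(-12994 + 282316322) = 15337/282303328 ≈ 5.4328e-5)
sqrt((3766 - 1*(-16422)) + L) = sqrt((3766 - 1*(-16422)) + 15337/282303328) = sqrt((3766 + 16422) + 15337/282303328) = sqrt(20188 + 15337/282303328) = sqrt(5699139601001/282303328) = 77*sqrt(16959922374126902)/70575832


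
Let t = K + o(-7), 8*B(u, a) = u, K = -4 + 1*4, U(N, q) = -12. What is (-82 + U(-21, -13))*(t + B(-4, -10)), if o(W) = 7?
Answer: -611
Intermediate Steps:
K = 0 (K = -4 + 4 = 0)
B(u, a) = u/8
t = 7 (t = 0 + 7 = 7)
(-82 + U(-21, -13))*(t + B(-4, -10)) = (-82 - 12)*(7 + (1/8)*(-4)) = -94*(7 - 1/2) = -94*13/2 = -611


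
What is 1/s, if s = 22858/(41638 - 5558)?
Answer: 1640/1039 ≈ 1.5784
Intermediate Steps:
s = 1039/1640 (s = 22858/36080 = 22858*(1/36080) = 1039/1640 ≈ 0.63354)
1/s = 1/(1039/1640) = 1640/1039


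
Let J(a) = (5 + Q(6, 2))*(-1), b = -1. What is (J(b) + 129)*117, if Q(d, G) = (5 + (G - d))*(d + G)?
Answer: 13572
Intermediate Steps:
Q(d, G) = (G + d)*(5 + G - d) (Q(d, G) = (5 + G - d)*(G + d) = (G + d)*(5 + G - d))
J(a) = -13 (J(a) = (5 + (2² - 1*6² + 5*2 + 5*6))*(-1) = (5 + (4 - 1*36 + 10 + 30))*(-1) = (5 + (4 - 36 + 10 + 30))*(-1) = (5 + 8)*(-1) = 13*(-1) = -13)
(J(b) + 129)*117 = (-13 + 129)*117 = 116*117 = 13572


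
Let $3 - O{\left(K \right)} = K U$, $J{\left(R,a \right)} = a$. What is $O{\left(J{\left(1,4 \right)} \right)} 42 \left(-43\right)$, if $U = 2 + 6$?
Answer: $52374$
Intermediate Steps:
$U = 8$
$O{\left(K \right)} = 3 - 8 K$ ($O{\left(K \right)} = 3 - K 8 = 3 - 8 K$)
$O{\left(J{\left(1,4 \right)} \right)} 42 \left(-43\right) = \left(3 - 32\right) 42 \left(-43\right) = \left(-29\right) 42 \left(-43\right) = \left(-1218\right) \left(-43\right) = 52374$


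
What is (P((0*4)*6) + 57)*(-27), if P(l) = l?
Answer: -1539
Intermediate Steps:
(P((0*4)*6) + 57)*(-27) = ((0*4)*6 + 57)*(-27) = (0*6 + 57)*(-27) = (0 + 57)*(-27) = 57*(-27) = -1539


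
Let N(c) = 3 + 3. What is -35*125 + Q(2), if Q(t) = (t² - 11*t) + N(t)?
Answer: -4387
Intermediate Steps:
N(c) = 6
Q(t) = 6 + t² - 11*t (Q(t) = (t² - 11*t) + 6 = 6 + t² - 11*t)
-35*125 + Q(2) = -35*125 + (6 + 2² - 11*2) = -4375 + (6 + 4 - 22) = -4375 - 12 = -4387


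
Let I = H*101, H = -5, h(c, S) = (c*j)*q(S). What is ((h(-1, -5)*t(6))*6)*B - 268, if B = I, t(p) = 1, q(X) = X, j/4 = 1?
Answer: -60868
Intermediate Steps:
j = 4 (j = 4*1 = 4)
h(c, S) = 4*S*c (h(c, S) = (c*4)*S = (4*c)*S = 4*S*c)
I = -505 (I = -5*101 = -505)
B = -505
((h(-1, -5)*t(6))*6)*B - 268 = (((4*(-5)*(-1))*1)*6)*(-505) - 268 = ((20*1)*6)*(-505) - 268 = (20*6)*(-505) - 268 = 120*(-505) - 268 = -60600 - 268 = -60868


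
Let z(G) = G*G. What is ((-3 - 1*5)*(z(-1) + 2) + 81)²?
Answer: 3249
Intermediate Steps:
z(G) = G²
((-3 - 1*5)*(z(-1) + 2) + 81)² = ((-3 - 1*5)*((-1)² + 2) + 81)² = ((-3 - 5)*(1 + 2) + 81)² = (-8*3 + 81)² = (-24 + 81)² = 57² = 3249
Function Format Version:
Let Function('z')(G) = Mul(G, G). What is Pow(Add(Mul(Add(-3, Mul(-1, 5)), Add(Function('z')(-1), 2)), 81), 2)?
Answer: 3249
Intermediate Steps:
Function('z')(G) = Pow(G, 2)
Pow(Add(Mul(Add(-3, Mul(-1, 5)), Add(Function('z')(-1), 2)), 81), 2) = Pow(Add(Mul(Add(-3, Mul(-1, 5)), Add(Pow(-1, 2), 2)), 81), 2) = Pow(Add(Mul(Add(-3, -5), Add(1, 2)), 81), 2) = Pow(Add(Mul(-8, 3), 81), 2) = Pow(Add(-24, 81), 2) = Pow(57, 2) = 3249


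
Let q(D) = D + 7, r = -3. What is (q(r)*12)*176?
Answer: 8448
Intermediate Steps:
q(D) = 7 + D
(q(r)*12)*176 = ((7 - 3)*12)*176 = (4*12)*176 = 48*176 = 8448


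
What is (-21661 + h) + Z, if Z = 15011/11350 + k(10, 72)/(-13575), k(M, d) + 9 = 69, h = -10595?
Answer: -66262405689/2054350 ≈ -32255.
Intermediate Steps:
k(M, d) = 60 (k(M, d) = -9 + 69 = 60)
Z = 2707911/2054350 (Z = 15011/11350 + 60/(-13575) = 15011*(1/11350) + 60*(-1/13575) = 15011/11350 - 4/905 = 2707911/2054350 ≈ 1.3181)
(-21661 + h) + Z = (-21661 - 10595) + 2707911/2054350 = -32256 + 2707911/2054350 = -66262405689/2054350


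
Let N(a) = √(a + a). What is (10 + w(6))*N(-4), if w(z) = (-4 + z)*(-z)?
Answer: -4*I*√2 ≈ -5.6569*I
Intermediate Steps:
w(z) = -z*(-4 + z)
N(a) = √2*√a (N(a) = √(2*a) = √2*√a)
(10 + w(6))*N(-4) = (10 + 6*(4 - 1*6))*(√2*√(-4)) = (10 + 6*(4 - 6))*(√2*(2*I)) = (10 + 6*(-2))*(2*I*√2) = (10 - 12)*(2*I*√2) = -4*I*√2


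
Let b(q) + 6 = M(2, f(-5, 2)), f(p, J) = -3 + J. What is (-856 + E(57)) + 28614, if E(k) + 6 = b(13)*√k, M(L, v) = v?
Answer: 27752 - 7*√57 ≈ 27699.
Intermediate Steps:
b(q) = -7 (b(q) = -6 + (-3 + 2) = -6 - 1 = -7)
E(k) = -6 - 7*√k
(-856 + E(57)) + 28614 = (-856 + (-6 - 7*√57)) + 28614 = (-862 - 7*√57) + 28614 = 27752 - 7*√57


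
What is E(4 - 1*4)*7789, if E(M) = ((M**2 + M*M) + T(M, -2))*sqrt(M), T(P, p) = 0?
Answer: 0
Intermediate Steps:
E(M) = 2*M**(5/2) (E(M) = ((M**2 + M*M) + 0)*sqrt(M) = ((M**2 + M**2) + 0)*sqrt(M) = (2*M**2 + 0)*sqrt(M) = (2*M**2)*sqrt(M) = 2*M**(5/2))
E(4 - 1*4)*7789 = (2*(4 - 1*4)**(5/2))*7789 = (2*(4 - 4)**(5/2))*7789 = (2*0**(5/2))*7789 = (2*0)*7789 = 0*7789 = 0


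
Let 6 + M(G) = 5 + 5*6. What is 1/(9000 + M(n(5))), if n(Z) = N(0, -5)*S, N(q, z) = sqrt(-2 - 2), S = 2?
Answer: 1/9029 ≈ 0.00011075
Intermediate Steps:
N(q, z) = 2*I (N(q, z) = sqrt(-4) = 2*I)
n(Z) = 4*I (n(Z) = (2*I)*2 = 4*I)
M(G) = 29 (M(G) = -6 + (5 + 5*6) = -6 + (5 + 30) = -6 + 35 = 29)
1/(9000 + M(n(5))) = 1/(9000 + 29) = 1/9029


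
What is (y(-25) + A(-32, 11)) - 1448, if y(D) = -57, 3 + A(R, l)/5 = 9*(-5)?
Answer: -1745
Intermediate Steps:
A(R, l) = -240 (A(R, l) = -15 + 5*(9*(-5)) = -15 + 5*(-45) = -15 - 225 = -240)
(y(-25) + A(-32, 11)) - 1448 = (-57 - 240) - 1448 = -297 - 1448 = -1745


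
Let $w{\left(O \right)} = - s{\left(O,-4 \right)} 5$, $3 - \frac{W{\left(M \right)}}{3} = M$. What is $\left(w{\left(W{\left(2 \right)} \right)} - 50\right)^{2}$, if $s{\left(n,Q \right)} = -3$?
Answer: $1225$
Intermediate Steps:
$W{\left(M \right)} = 9 - 3 M$
$w{\left(O \right)} = 15$ ($w{\left(O \right)} = - \left(-3\right) 5 = \left(-1\right) \left(-15\right) = 15$)
$\left(w{\left(W{\left(2 \right)} \right)} - 50\right)^{2} = \left(15 - 50\right)^{2} = \left(-35\right)^{2} = 1225$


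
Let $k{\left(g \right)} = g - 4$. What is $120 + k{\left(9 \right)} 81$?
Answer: $525$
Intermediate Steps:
$k{\left(g \right)} = -4 + g$ ($k{\left(g \right)} = g - 4 = -4 + g$)
$120 + k{\left(9 \right)} 81 = 120 + \left(-4 + 9\right) 81 = 120 + 5 \cdot 81 = 120 + 405 = 525$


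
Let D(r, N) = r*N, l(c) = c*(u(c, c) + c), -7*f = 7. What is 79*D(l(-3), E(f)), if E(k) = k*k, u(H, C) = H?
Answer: 1422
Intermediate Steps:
f = -1 (f = -1/7*7 = -1)
E(k) = k**2
l(c) = 2*c**2 (l(c) = c*(c + c) = c*(2*c) = 2*c**2)
D(r, N) = N*r
79*D(l(-3), E(f)) = 79*((-1)**2*(2*(-3)**2)) = 79*(1*(2*9)) = 79*(1*18) = 79*18 = 1422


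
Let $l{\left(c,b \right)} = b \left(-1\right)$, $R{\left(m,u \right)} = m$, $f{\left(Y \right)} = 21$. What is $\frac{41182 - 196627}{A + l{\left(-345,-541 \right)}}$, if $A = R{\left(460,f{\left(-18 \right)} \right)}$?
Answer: $- \frac{155445}{1001} \approx -155.29$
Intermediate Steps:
$A = 460$
$l{\left(c,b \right)} = - b$
$\frac{41182 - 196627}{A + l{\left(-345,-541 \right)}} = \frac{41182 - 196627}{460 - -541} = - \frac{155445}{460 + 541} = - \frac{155445}{1001}$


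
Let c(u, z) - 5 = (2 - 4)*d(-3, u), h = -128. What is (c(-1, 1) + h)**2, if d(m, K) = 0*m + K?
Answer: 14641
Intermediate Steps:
d(m, K) = K (d(m, K) = 0 + K = K)
c(u, z) = 5 - 2*u (c(u, z) = 5 + (2 - 4)*u = 5 - 2*u)
(c(-1, 1) + h)**2 = ((5 - 2*(-1)) - 128)**2 = ((5 + 2) - 128)**2 = (7 - 128)**2 = (-121)**2 = 14641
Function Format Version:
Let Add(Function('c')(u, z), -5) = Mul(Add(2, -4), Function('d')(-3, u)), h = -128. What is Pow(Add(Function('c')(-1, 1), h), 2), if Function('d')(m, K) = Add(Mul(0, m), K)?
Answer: 14641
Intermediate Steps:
Function('d')(m, K) = K (Function('d')(m, K) = Add(0, K) = K)
Function('c')(u, z) = Add(5, Mul(-2, u)) (Function('c')(u, z) = Add(5, Mul(Add(2, -4), u)) = Add(5, Mul(-2, u)))
Pow(Add(Function('c')(-1, 1), h), 2) = Pow(Add(Add(5, Mul(-2, -1)), -128), 2) = Pow(Add(Add(5, 2), -128), 2) = Pow(Add(7, -128), 2) = Pow(-121, 2) = 14641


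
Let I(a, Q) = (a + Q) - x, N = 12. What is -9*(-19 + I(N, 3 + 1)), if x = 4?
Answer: 63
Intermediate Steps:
I(a, Q) = -4 + Q + a (I(a, Q) = (a + Q) - 1*4 = (Q + a) - 4 = -4 + Q + a)
-9*(-19 + I(N, 3 + 1)) = -9*(-19 + (-4 + (3 + 1) + 12)) = -9*(-19 + (-4 + 4 + 12)) = -9*(-19 + 12) = -9*(-7) = 63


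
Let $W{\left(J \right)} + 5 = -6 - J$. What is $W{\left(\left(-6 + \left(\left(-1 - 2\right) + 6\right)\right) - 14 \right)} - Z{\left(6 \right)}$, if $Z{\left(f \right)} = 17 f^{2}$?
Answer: $-606$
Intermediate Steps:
$W{\left(J \right)} = -11 - J$ ($W{\left(J \right)} = -5 - \left(6 + J\right) = -11 - J$)
$W{\left(\left(-6 + \left(\left(-1 - 2\right) + 6\right)\right) - 14 \right)} - Z{\left(6 \right)} = \left(-11 - \left(\left(-6 + \left(\left(-1 - 2\right) + 6\right)\right) - 14\right)\right) - 17 \cdot 6^{2} = \left(-11 - \left(\left(-6 + \left(-3 + 6\right)\right) - 14\right)\right) - 17 \cdot 36 = \left(-11 - \left(\left(-6 + 3\right) - 14\right)\right) - 612 = \left(-11 - \left(-3 - 14\right)\right) - 612 = \left(-11 - -17\right) - 612 = \left(-11 + 17\right) - 612 = 6 - 612 = -606$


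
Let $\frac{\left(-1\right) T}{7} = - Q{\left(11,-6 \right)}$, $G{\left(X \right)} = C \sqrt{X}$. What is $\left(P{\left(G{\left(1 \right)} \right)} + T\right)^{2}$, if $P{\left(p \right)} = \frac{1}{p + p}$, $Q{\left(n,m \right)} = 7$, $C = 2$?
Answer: $\frac{38809}{16} \approx 2425.6$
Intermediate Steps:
$G{\left(X \right)} = 2 \sqrt{X}$
$P{\left(p \right)} = \frac{1}{2 p}$
$T = 49$ ($T = - 7 \left(\left(-1\right) 7\right) = \left(-7\right) \left(-7\right) = 49$)
$\left(P{\left(G{\left(1 \right)} \right)} + T\right)^{2} = \left(\frac{1}{2 \cdot 2 \sqrt{1}} + 49\right)^{2} = \left(\frac{1}{2 \cdot 2 \cdot 1} + 49\right)^{2} = \left(\frac{1}{2 \cdot 2} + 49\right)^{2} = \left(\frac{1}{2} \cdot \frac{1}{2} + 49\right)^{2} = \left(\frac{1}{4} + 49\right)^{2} = \left(\frac{197}{4}\right)^{2} = \frac{38809}{16}$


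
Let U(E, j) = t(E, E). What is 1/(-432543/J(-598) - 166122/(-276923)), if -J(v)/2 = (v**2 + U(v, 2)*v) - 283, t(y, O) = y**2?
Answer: 118240511093866/70810947595335 ≈ 1.6698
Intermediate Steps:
U(E, j) = E**2
J(v) = 566 - 2*v**2 - 2*v**3 (J(v) = -2*((v**2 + v**2*v) - 283) = -2*((v**2 + v**3) - 283) = -2*(-283 + v**2 + v**3) = 566 - 2*v**2 - 2*v**3)
1/(-432543/J(-598) - 166122/(-276923)) = 1/(-432543/(566 - 2*(-598)**2 - 2*(-598)**3) - 166122/(-276923)) = 1/(-432543/(566 - 2*357604 - 2*(-213847192)) - 166122*(-1/276923)) = 1/(-432543/(566 - 715208 + 427694384) + 166122/276923) = 1/(-432543/426979742 + 166122/276923) = 1/(70810947595335/118240511093866) = 118240511093866/70810947595335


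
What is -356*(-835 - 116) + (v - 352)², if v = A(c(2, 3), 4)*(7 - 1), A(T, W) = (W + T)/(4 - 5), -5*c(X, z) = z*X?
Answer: 11864236/25 ≈ 4.7457e+5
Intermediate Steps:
c(X, z) = -X*z/5 (c(X, z) = -z*X/5 = -X*z/5)
A(T, W) = -T - W (A(T, W) = (T + W)/(-1) = (T + W)*(-1) = -T - W)
v = -84/5 (v = (-(-1)*2*3/5 - 1*4)*(7 - 1) = (-1*(-6/5) - 4)*6 = (6/5 - 4)*6 = -14/5*6 = -84/5 ≈ -16.800)
-356*(-835 - 116) + (v - 352)² = -356*(-835 - 116) + (-84/5 - 352)² = -356*(-951) + (-1844/5)² = 338556 + 3400336/25 = 11864236/25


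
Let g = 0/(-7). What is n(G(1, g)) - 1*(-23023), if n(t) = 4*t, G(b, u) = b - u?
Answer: 23027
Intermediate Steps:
g = 0 (g = 0*(-⅐) = 0)
n(G(1, g)) - 1*(-23023) = 4*(1 - 1*0) - 1*(-23023) = 4*(1 + 0) + 23023 = 4*1 + 23023 = 4 + 23023 = 23027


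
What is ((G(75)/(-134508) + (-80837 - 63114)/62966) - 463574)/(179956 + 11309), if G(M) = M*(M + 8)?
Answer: -130874254494211/53996855606364 ≈ -2.4237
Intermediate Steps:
G(M) = M*(8 + M)
((G(75)/(-134508) + (-80837 - 63114)/62966) - 463574)/(179956 + 11309) = (((75*(8 + 75))/(-134508) + (-80837 - 63114)/62966) - 463574)/(179956 + 11309) = (((75*83)*(-1/134508) - 143951*1/62966) - 463574)/191265 = ((6225*(-1/134508) - 143951/62966) - 463574)*(1/191265) = ((-2075/44836 - 143951/62966) - 463574)*(1/191265) = (-3292420743/1411571788 - 463574)*(1/191265) = -654371272471055/1411571788*1/191265 = -130874254494211/53996855606364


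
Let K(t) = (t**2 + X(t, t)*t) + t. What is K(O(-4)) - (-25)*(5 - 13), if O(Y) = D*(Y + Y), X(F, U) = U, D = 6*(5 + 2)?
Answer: 225256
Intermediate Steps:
D = 42 (D = 6*7 = 42)
O(Y) = 84*Y (O(Y) = 42*(Y + Y) = 42*(2*Y) = 84*Y)
K(t) = t + 2*t**2 (K(t) = (t**2 + t*t) + t = (t**2 + t**2) + t = 2*t**2 + t = t + 2*t**2)
K(O(-4)) - (-25)*(5 - 13) = (84*(-4))*(1 + 2*(84*(-4))) - (-25)*(5 - 13) = -336*(1 + 2*(-336)) - (-25)*(-8) = -336*(1 - 672) - 1*200 = -336*(-671) - 200 = 225456 - 200 = 225256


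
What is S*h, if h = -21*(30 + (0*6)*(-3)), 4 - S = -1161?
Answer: -733950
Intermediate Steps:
S = 1165 (S = 4 - 1*(-1161) = 4 + 1161 = 1165)
h = -630 (h = -21*(30 + 0*(-3)) = -21*(30 + 0) = -21*30 = -630)
S*h = 1165*(-630) = -733950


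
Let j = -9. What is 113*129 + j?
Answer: 14568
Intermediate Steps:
113*129 + j = 113*129 - 9 = 14577 - 9 = 14568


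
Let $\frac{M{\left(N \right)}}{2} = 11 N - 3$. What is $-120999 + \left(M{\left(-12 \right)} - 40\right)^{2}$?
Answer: $-24899$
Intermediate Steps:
$M{\left(N \right)} = -6 + 22 N$ ($M{\left(N \right)} = 2 \left(11 N - 3\right) = 2 \left(-3 + 11 N\right) = -6 + 22 N$)
$-120999 + \left(M{\left(-12 \right)} - 40\right)^{2} = -120999 + \left(\left(-6 + 22 \left(-12\right)\right) - 40\right)^{2} = -120999 + \left(\left(-6 - 264\right) - 40\right)^{2} = -120999 + \left(-270 - 40\right)^{2} = -120999 + \left(-310\right)^{2} = -120999 + 96100 = -24899$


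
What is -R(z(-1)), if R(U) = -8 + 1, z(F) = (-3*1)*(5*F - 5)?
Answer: 7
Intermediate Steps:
z(F) = 15 - 15*F (z(F) = -3*(-5 + 5*F) = 15 - 15*F)
R(U) = -7
-R(z(-1)) = -1*(-7) = 7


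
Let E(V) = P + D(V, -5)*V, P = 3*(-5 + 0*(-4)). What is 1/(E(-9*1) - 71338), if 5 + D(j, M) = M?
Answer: -1/71263 ≈ -1.4033e-5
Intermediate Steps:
D(j, M) = -5 + M
P = -15 (P = 3*(-5 + 0) = 3*(-5) = -15)
E(V) = -15 - 10*V (E(V) = -15 + (-5 - 5)*V = -15 - 10*V)
1/(E(-9*1) - 71338) = 1/((-15 - (-90)) - 71338) = 1/((-15 - 10*(-9)) - 71338) = 1/((-15 + 90) - 71338) = 1/(75 - 71338) = 1/(-71263) = -1/71263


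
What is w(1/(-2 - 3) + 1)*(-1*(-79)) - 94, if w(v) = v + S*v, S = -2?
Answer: -786/5 ≈ -157.20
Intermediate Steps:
w(v) = -v (w(v) = v - 2*v = -v)
w(1/(-2 - 3) + 1)*(-1*(-79)) - 94 = (-(1/(-2 - 3) + 1))*(-1*(-79)) - 94 = -(1/(-5) + 1)*79 - 94 = -(-⅕ + 1)*79 - 94 = -1*⅘*79 - 94 = -⅘*79 - 94 = -316/5 - 94 = -786/5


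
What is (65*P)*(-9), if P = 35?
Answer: -20475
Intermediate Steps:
(65*P)*(-9) = (65*35)*(-9) = 2275*(-9) = -20475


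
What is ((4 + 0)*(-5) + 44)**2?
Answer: 576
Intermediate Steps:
((4 + 0)*(-5) + 44)**2 = (4*(-5) + 44)**2 = (-20 + 44)**2 = 24**2 = 576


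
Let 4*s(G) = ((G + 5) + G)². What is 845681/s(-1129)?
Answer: 3382724/5076009 ≈ 0.66641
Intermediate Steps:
s(G) = (5 + 2*G)²/4 (s(G) = ((G + 5) + G)²/4 = ((5 + G) + G)²/4 = (5 + 2*G)²/4)
845681/s(-1129) = 845681/(((5 + 2*(-1129))²/4)) = 845681/(((5 - 2258)²/4)) = 845681/(((¼)*(-2253)²)) = 845681/(((¼)*5076009)) = 845681/(5076009/4) = 845681*(4/5076009) = 3382724/5076009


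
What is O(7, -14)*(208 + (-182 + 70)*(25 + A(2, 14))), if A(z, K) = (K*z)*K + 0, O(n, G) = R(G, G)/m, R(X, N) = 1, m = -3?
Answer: 46496/3 ≈ 15499.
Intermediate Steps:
O(n, G) = -⅓ (O(n, G) = 1/(-3) = 1*(-⅓) = -⅓)
A(z, K) = z*K² (A(z, K) = z*K² + 0 = z*K²)
O(7, -14)*(208 + (-182 + 70)*(25 + A(2, 14))) = -(208 + (-182 + 70)*(25 + 2*14²))/3 = -(208 - 112*(25 + 2*196))/3 = -(208 - 112*(25 + 392))/3 = -(208 - 112*417)/3 = -(208 - 46704)/3 = -⅓*(-46496) = 46496/3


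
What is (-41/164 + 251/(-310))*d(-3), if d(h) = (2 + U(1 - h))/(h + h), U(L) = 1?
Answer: 657/1240 ≈ 0.52984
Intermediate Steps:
d(h) = 3/(2*h) (d(h) = (2 + 1)/(h + h) = 3/((2*h)) = 3*(1/(2*h)) = 3/(2*h))
(-41/164 + 251/(-310))*d(-3) = (-41/164 + 251/(-310))*((3/2)/(-3)) = (-41*1/164 + 251*(-1/310))*((3/2)*(-1/3)) = (-1/4 - 251/310)*(-1/2) = -657/620*(-1/2) = 657/1240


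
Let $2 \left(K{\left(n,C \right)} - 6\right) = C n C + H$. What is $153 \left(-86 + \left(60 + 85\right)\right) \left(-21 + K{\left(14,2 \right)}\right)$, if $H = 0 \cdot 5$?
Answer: $117351$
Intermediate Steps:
$H = 0$
$K{\left(n,C \right)} = 6 + \frac{n C^{2}}{2}$ ($K{\left(n,C \right)} = 6 + \frac{C n C + 0}{2} = 6 + \frac{n C^{2} + 0}{2} = 6 + \frac{n C^{2}}{2}$)
$153 \left(-86 + \left(60 + 85\right)\right) \left(-21 + K{\left(14,2 \right)}\right) = 153 \left(-86 + \left(60 + 85\right)\right) \left(-21 + \left(6 + \frac{1}{2} \cdot 14 \cdot 2^{2}\right)\right) = 153 \left(-86 + 145\right) \left(-21 + \left(6 + \frac{1}{2} \cdot 14 \cdot 4\right)\right) = 153 \cdot 59 \left(-21 + \left(6 + 28\right)\right) = 153 \cdot 59 \left(-21 + 34\right) = 153 \cdot 59 \cdot 13 = 153 \cdot 767 = 117351$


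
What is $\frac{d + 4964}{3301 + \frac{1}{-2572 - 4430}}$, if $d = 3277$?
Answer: $\frac{57703482}{23113601} \approx 2.4965$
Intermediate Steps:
$\frac{d + 4964}{3301 + \frac{1}{-2572 - 4430}} = \frac{3277 + 4964}{3301 + \frac{1}{-2572 - 4430}} = \frac{8241}{3301 + \frac{1}{-7002}} = \frac{8241}{3301 - \frac{1}{7002}} = \frac{8241}{\frac{23113601}{7002}} = 8241 \cdot \frac{7002}{23113601} = \frac{57703482}{23113601}$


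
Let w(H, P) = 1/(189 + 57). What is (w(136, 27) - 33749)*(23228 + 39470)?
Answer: -260267329297/123 ≈ -2.1160e+9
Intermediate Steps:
w(H, P) = 1/246
(w(136, 27) - 33749)*(23228 + 39470) = (1/246 - 33749)*(23228 + 39470) = -8302253/246*62698 = -260267329297/123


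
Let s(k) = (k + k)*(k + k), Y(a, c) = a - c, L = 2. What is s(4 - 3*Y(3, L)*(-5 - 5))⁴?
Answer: 457163239653376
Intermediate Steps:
s(k) = 4*k² (s(k) = (2*k)*(2*k) = 4*k²)
s(4 - 3*Y(3, L)*(-5 - 5))⁴ = (4*(4 - 3*(3 - 1*2)*(-5 - 5))²)⁴ = (4*(4 - 3*(3 - 2)*(-10))²)⁴ = (4*(4 - 3*(-10))²)⁴ = (4*(4 + 30)²)⁴ = (4*34²)⁴ = (4*1156)⁴ = 4624⁴ = 457163239653376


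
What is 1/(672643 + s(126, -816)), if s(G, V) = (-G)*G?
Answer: 1/656767 ≈ 1.5226e-6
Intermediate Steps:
s(G, V) = -G²
1/(672643 + s(126, -816)) = 1/(672643 - 1*126²) = 1/(672643 - 1*15876) = 1/(672643 - 15876) = 1/656767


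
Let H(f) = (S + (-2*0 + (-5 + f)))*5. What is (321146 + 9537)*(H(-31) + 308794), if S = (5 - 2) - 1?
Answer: 102056710192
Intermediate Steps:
S = 2 (S = 3 - 1 = 2)
H(f) = -15 + 5*f (H(f) = (2 + (-2*0 + (-5 + f)))*5 = (2 + (0 + (-5 + f)))*5 = (2 + (-5 + f))*5 = (-3 + f)*5 = -15 + 5*f)
(321146 + 9537)*(H(-31) + 308794) = (321146 + 9537)*((-15 + 5*(-31)) + 308794) = 330683*((-15 - 155) + 308794) = 330683*(-170 + 308794) = 330683*308624 = 102056710192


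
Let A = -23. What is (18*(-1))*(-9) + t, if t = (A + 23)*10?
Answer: 162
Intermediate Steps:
t = 0 (t = (-23 + 23)*10 = 0*10 = 0)
(18*(-1))*(-9) + t = (18*(-1))*(-9) + 0 = -18*(-9) + 0 = 162 + 0 = 162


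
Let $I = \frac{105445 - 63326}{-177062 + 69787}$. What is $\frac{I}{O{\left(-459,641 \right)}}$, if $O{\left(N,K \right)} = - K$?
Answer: $\frac{6017}{9823325} \approx 0.00061252$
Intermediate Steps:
$I = - \frac{6017}{15325}$ ($I = \frac{42119}{-107275} = 42119 \left(- \frac{1}{107275}\right) = - \frac{6017}{15325} \approx -0.39263$)
$\frac{I}{O{\left(-459,641 \right)}} = - \frac{6017}{15325 \left(\left(-1\right) 641\right)} = - \frac{6017}{15325 \left(-641\right)} = \left(- \frac{6017}{15325}\right) \left(- \frac{1}{641}\right) = \frac{6017}{9823325}$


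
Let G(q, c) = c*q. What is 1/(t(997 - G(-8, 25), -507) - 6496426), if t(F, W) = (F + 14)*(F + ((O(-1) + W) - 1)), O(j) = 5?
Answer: -1/5655992 ≈ -1.7680e-7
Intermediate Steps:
t(F, W) = (14 + F)*(4 + F + W) (t(F, W) = (F + 14)*(F + ((5 + W) - 1)) = (14 + F)*(F + (4 + W)) = (14 + F)*(4 + F + W))
1/(t(997 - G(-8, 25), -507) - 6496426) = 1/((56 + (997 - 25*(-8))**2 + 14*(-507) + 18*(997 - 25*(-8)) + (997 - 25*(-8))*(-507)) - 6496426) = 1/((56 + (997 - 1*(-200))**2 - 7098 + 18*(997 - 1*(-200)) + (997 - 1*(-200))*(-507)) - 6496426) = 1/((56 + (997 + 200)**2 - 7098 + 18*(997 + 200) + (997 + 200)*(-507)) - 6496426) = 1/((56 + 1197**2 - 7098 + 18*1197 + 1197*(-507)) - 6496426) = 1/((56 + 1432809 - 7098 + 21546 - 606879) - 6496426) = 1/(840434 - 6496426) = 1/(-5655992) = -1/5655992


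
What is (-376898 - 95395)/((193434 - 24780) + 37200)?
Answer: -157431/68618 ≈ -2.2943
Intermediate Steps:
(-376898 - 95395)/((193434 - 24780) + 37200) = -472293/(168654 + 37200) = -472293/205854 = -472293*1/205854 = -157431/68618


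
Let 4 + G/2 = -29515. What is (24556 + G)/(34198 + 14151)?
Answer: -4926/6907 ≈ -0.71319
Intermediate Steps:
G = -59038 (G = -8 + 2*(-29515) = -8 - 59030 = -59038)
(24556 + G)/(34198 + 14151) = (24556 - 59038)/(34198 + 14151) = -34482/48349 = -34482*1/48349 = -4926/6907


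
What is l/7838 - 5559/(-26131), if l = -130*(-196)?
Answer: 354694661/102407389 ≈ 3.4636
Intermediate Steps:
l = 25480
l/7838 - 5559/(-26131) = 25480/7838 - 5559/(-26131) = 25480*(1/7838) - 5559*(-1/26131) = 12740/3919 + 5559/26131 = 354694661/102407389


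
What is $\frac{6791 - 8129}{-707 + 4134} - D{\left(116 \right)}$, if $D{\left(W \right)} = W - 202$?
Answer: $\frac{293384}{3427} \approx 85.61$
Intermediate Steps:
$D{\left(W \right)} = -202 + W$
$\frac{6791 - 8129}{-707 + 4134} - D{\left(116 \right)} = \frac{6791 - 8129}{-707 + 4134} - \left(-202 + 116\right) = - \frac{1338}{3427} - -86 = \left(-1338\right) \frac{1}{3427} + 86 = - \frac{1338}{3427} + 86 = \frac{293384}{3427}$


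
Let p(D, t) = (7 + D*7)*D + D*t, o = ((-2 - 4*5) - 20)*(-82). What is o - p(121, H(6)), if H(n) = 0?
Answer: -99890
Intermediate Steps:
o = 3444 (o = ((-2 - 20) - 20)*(-82) = (-22 - 20)*(-82) = -42*(-82) = 3444)
p(D, t) = D*t + D*(7 + 7*D) (p(D, t) = (7 + 7*D)*D + D*t = D*(7 + 7*D) + D*t = D*t + D*(7 + 7*D))
o - p(121, H(6)) = 3444 - 121*(7 + 0 + 7*121) = 3444 - 121*(7 + 0 + 847) = 3444 - 121*854 = 3444 - 1*103334 = 3444 - 103334 = -99890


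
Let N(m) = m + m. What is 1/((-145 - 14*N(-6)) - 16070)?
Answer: -1/16047 ≈ -6.2317e-5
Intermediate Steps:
N(m) = 2*m
1/((-145 - 14*N(-6)) - 16070) = 1/((-145 - 28*(-6)) - 16070) = 1/((-145 - 14*(-12)) - 16070) = 1/((-145 + 168) - 16070) = 1/(23 - 16070) = 1/(-16047) = -1/16047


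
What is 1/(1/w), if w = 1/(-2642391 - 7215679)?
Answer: -1/9858070 ≈ -1.0144e-7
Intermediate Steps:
w = -1/9858070 (w = 1/(-9858070) = -1/9858070 ≈ -1.0144e-7)
1/(1/w) = 1/(1/(-1/9858070)) = 1/(-9858070) = -1/9858070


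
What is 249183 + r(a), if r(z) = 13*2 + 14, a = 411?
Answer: 249223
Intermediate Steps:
r(z) = 40 (r(z) = 26 + 14 = 40)
249183 + r(a) = 249183 + 40 = 249223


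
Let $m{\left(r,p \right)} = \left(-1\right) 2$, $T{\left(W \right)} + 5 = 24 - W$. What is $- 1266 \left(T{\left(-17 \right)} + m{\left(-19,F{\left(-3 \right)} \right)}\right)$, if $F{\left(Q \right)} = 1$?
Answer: $-43044$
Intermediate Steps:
$T{\left(W \right)} = 19 - W$ ($T{\left(W \right)} = -5 - \left(-24 + W\right) = 19 - W$)
$m{\left(r,p \right)} = -2$
$- 1266 \left(T{\left(-17 \right)} + m{\left(-19,F{\left(-3 \right)} \right)}\right) = - 1266 \left(\left(19 - -17\right) - 2\right) = - 1266 \left(\left(19 + 17\right) - 2\right) = - 1266 \left(36 - 2\right) = \left(-1266\right) 34 = -43044$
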